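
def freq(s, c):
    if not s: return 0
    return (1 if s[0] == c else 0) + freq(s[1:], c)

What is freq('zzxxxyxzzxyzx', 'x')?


s[0]='z' != 'x' -> 0
s[0]='z' != 'x' -> 0
s[0]='x' == 'x' -> 1
s[0]='x' == 'x' -> 1
s[0]='x' == 'x' -> 1
s[0]='y' != 'x' -> 0
s[0]='x' == 'x' -> 1
s[0]='z' != 'x' -> 0
s[0]='z' != 'x' -> 0
s[0]='x' == 'x' -> 1
s[0]='y' != 'x' -> 0
s[0]='z' != 'x' -> 0
s[0]='x' == 'x' -> 1
Sum: 0 + 0 + 1 + 1 + 1 + 0 + 1 + 0 + 0 + 1 + 0 + 0 + 1 = 6

6


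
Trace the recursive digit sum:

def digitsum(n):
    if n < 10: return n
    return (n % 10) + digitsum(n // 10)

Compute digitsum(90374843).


digitsum(90374843) = 3 + digitsum(9037484)
digitsum(9037484) = 4 + digitsum(903748)
digitsum(903748) = 8 + digitsum(90374)
digitsum(90374) = 4 + digitsum(9037)
digitsum(9037) = 7 + digitsum(903)
digitsum(903) = 3 + digitsum(90)
digitsum(90) = 0 + digitsum(9)
digitsum(9) = 9  (base case)
Total: 3 + 4 + 8 + 4 + 7 + 3 + 0 + 9 = 38

38


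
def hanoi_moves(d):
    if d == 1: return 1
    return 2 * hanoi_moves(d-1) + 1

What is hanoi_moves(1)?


hanoi_moves(1) = 1  (base case)

1


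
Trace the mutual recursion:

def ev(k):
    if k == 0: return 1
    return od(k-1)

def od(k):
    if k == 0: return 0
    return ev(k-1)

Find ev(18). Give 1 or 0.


ev(18) = od(17)
od(17) = ev(16)
ev(16) = od(15)
od(15) = ev(14)
ev(14) = od(13)
od(13) = ev(12)
ev(12) = od(11)
od(11) = ev(10)
ev(10) = od(9)
od(9) = ev(8)
ev(8) = od(7)
od(7) = ev(6)
ev(6) = od(5)
od(5) = ev(4)
ev(4) = od(3)
od(3) = ev(2)
ev(2) = od(1)
od(1) = ev(0)
ev(0) = 1  (base case)
Result: 1

1


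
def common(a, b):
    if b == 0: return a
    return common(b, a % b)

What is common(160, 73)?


common(160, 73) = common(73, 14)
common(73, 14) = common(14, 3)
common(14, 3) = common(3, 2)
common(3, 2) = common(2, 1)
common(2, 1) = common(1, 0)
common(1, 0) = 1  (base case)

1


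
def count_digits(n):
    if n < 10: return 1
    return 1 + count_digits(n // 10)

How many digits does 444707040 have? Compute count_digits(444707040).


count_digits(444707040) = 1 + count_digits(44470704)
count_digits(44470704) = 1 + count_digits(4447070)
count_digits(4447070) = 1 + count_digits(444707)
count_digits(444707) = 1 + count_digits(44470)
count_digits(44470) = 1 + count_digits(4447)
count_digits(4447) = 1 + count_digits(444)
count_digits(444) = 1 + count_digits(44)
count_digits(44) = 1 + count_digits(4)
count_digits(4) = 1  (base case: 4 < 10)
Unwinding: 1 + 1 + 1 + 1 + 1 + 1 + 1 + 1 + 1 = 9

9


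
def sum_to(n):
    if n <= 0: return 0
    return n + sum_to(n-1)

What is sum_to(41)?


sum_to(41)
= 41 + 40 + 39 + 38 + 37 + 36 + 35 + 34 + 33 + 32 + 31 + 30 + 29 + 28 + 27 + 26 + 25 + 24 + 23 + 22 + 21 + 20 + 19 + 18 + 17 + 16 + 15 + 14 + 13 + 12 + 11 + 10 + 9 + 8 + 7 + 6 + 5 + 4 + 3 + 2 + 1 + sum_to(0)
= 41 + 40 + 39 + 38 + 37 + 36 + 35 + 34 + 33 + 32 + 31 + 30 + 29 + 28 + 27 + 26 + 25 + 24 + 23 + 22 + 21 + 20 + 19 + 18 + 17 + 16 + 15 + 14 + 13 + 12 + 11 + 10 + 9 + 8 + 7 + 6 + 5 + 4 + 3 + 2 + 1 + 0
= 861

861


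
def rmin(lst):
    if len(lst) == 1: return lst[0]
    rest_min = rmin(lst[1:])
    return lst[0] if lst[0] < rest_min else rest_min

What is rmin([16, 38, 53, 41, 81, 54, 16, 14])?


rmin([16, 38, 53, 41, 81, 54, 16, 14]): compare 16 with rmin([38, 53, 41, 81, 54, 16, 14])
rmin([38, 53, 41, 81, 54, 16, 14]): compare 38 with rmin([53, 41, 81, 54, 16, 14])
rmin([53, 41, 81, 54, 16, 14]): compare 53 with rmin([41, 81, 54, 16, 14])
rmin([41, 81, 54, 16, 14]): compare 41 with rmin([81, 54, 16, 14])
rmin([81, 54, 16, 14]): compare 81 with rmin([54, 16, 14])
rmin([54, 16, 14]): compare 54 with rmin([16, 14])
rmin([16, 14]): compare 16 with rmin([14])
rmin([14]) = 14  (base case)
Compare 16 with 14 -> 14
Compare 54 with 14 -> 14
Compare 81 with 14 -> 14
Compare 41 with 14 -> 14
Compare 53 with 14 -> 14
Compare 38 with 14 -> 14
Compare 16 with 14 -> 14

14


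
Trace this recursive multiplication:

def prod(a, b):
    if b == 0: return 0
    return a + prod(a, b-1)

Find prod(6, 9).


prod(6, 9) = 6 + prod(6, 8)
prod(6, 8) = 6 + prod(6, 7)
prod(6, 7) = 6 + prod(6, 6)
prod(6, 6) = 6 + prod(6, 5)
prod(6, 5) = 6 + prod(6, 4)
prod(6, 4) = 6 + prod(6, 3)
prod(6, 3) = 6 + prod(6, 2)
prod(6, 2) = 6 + prod(6, 1)
prod(6, 1) = 6 + prod(6, 0)
prod(6, 0) = 0  (base case)
Total: 6 + 6 + 6 + 6 + 6 + 6 + 6 + 6 + 6 + 0 = 54

54


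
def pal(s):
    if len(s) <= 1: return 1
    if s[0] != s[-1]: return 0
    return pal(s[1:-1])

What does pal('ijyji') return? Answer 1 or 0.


pal('ijyji'): s[0]='i' == s[-1]='i' -> check pal('jyj')
pal('jyj'): s[0]='j' == s[-1]='j' -> check pal('y')
pal('y'): len <= 1 -> return 1  (base case)
Result: 1 (palindrome)

1


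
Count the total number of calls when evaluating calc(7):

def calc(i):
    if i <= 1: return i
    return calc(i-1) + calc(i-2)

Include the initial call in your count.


Let C(n) = total calls for calc(n)
C(0) = 1, C(1) = 1
C(2) = 1 + C(1) + C(0) = 1 + 1 + 1 = 3
C(3) = 1 + C(2) + C(1) = 1 + 3 + 1 = 5
C(4) = 1 + C(3) + C(2) = 1 + 5 + 3 = 9
C(5) = 1 + C(4) + C(3) = 1 + 9 + 5 = 15
C(6) = 1 + C(5) + C(4) = 1 + 15 + 9 = 25
C(7) = 1 + C(6) + C(5) = 1 + 25 + 15 = 41

41


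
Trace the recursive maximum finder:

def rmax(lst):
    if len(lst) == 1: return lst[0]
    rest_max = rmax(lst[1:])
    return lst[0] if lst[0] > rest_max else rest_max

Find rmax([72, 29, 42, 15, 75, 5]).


rmax([72, 29, 42, 15, 75, 5]): compare 72 with rmax([29, 42, 15, 75, 5])
rmax([29, 42, 15, 75, 5]): compare 29 with rmax([42, 15, 75, 5])
rmax([42, 15, 75, 5]): compare 42 with rmax([15, 75, 5])
rmax([15, 75, 5]): compare 15 with rmax([75, 5])
rmax([75, 5]): compare 75 with rmax([5])
rmax([5]) = 5  (base case)
Compare 75 with 5 -> 75
Compare 15 with 75 -> 75
Compare 42 with 75 -> 75
Compare 29 with 75 -> 75
Compare 72 with 75 -> 75

75


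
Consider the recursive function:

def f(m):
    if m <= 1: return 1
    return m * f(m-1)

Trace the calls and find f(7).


f(7)
= 7 * f(6)
= 7 * 6 * f(5)
= 7 * 6 * 5 * f(4)
= 7 * 6 * 5 * 4 * f(3)
= 7 * 6 * 5 * 4 * 3 * f(2)
= 7 * 6 * 5 * 4 * 3 * 2 * f(1)
= 7 * 6 * 5 * 4 * 3 * 2 * 1
= 5040

5040


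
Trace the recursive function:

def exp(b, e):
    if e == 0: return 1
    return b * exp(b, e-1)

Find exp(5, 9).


exp(5, 9)
= 5 * exp(5, 8)
= 5 * 5 * exp(5, 7)
= 5 * 5 * 5 * exp(5, 6)
= 5 * 5 * 5 * 5 * exp(5, 5)
= 5 * 5 * 5 * 5 * 5 * exp(5, 4)
= 5 * 5 * 5 * 5 * 5 * 5 * exp(5, 3)
= 5 * 5 * 5 * 5 * 5 * 5 * 5 * exp(5, 2)
= 5 * 5 * 5 * 5 * 5 * 5 * 5 * 5 * exp(5, 1)
= 5 * 5 * 5 * 5 * 5 * 5 * 5 * 5 * 5 * exp(5, 0)
= 5 * 5 * 5 * 5 * 5 * 5 * 5 * 5 * 5 * 1
= 1953125

1953125


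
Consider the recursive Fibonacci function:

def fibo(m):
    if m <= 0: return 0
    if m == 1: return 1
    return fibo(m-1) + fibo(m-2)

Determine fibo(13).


Computing fibo(13) bottom-up:
fibo(0) = 0
fibo(1) = 1
fibo(2) = fibo(1) + fibo(0) = 1 + 0 = 1
fibo(3) = fibo(2) + fibo(1) = 1 + 1 = 2
fibo(4) = fibo(3) + fibo(2) = 2 + 1 = 3
fibo(5) = fibo(4) + fibo(3) = 3 + 2 = 5
fibo(6) = fibo(5) + fibo(4) = 5 + 3 = 8
fibo(7) = fibo(6) + fibo(5) = 8 + 5 = 13
fibo(8) = fibo(7) + fibo(6) = 13 + 8 = 21
fibo(9) = fibo(8) + fibo(7) = 21 + 13 = 34
fibo(10) = fibo(9) + fibo(8) = 34 + 21 = 55
fibo(11) = fibo(10) + fibo(9) = 55 + 34 = 89
fibo(12) = fibo(11) + fibo(10) = 89 + 55 = 144
fibo(13) = fibo(12) + fibo(11) = 144 + 89 = 233

233


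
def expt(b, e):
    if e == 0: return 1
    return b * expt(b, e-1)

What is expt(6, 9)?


expt(6, 9)
= 6 * expt(6, 8)
= 6 * 6 * expt(6, 7)
= 6 * 6 * 6 * expt(6, 6)
= 6 * 6 * 6 * 6 * expt(6, 5)
= 6 * 6 * 6 * 6 * 6 * expt(6, 4)
= 6 * 6 * 6 * 6 * 6 * 6 * expt(6, 3)
= 6 * 6 * 6 * 6 * 6 * 6 * 6 * expt(6, 2)
= 6 * 6 * 6 * 6 * 6 * 6 * 6 * 6 * expt(6, 1)
= 6 * 6 * 6 * 6 * 6 * 6 * 6 * 6 * 6 * expt(6, 0)
= 6 * 6 * 6 * 6 * 6 * 6 * 6 * 6 * 6 * 1
= 10077696

10077696


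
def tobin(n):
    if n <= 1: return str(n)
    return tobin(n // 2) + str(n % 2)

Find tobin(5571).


tobin(5571) = tobin(2785) + '1'
tobin(2785) = tobin(1392) + '1'
tobin(1392) = tobin(696) + '0'
tobin(696) = tobin(348) + '0'
tobin(348) = tobin(174) + '0'
tobin(174) = tobin(87) + '0'
tobin(87) = tobin(43) + '1'
tobin(43) = tobin(21) + '1'
tobin(21) = tobin(10) + '1'
tobin(10) = tobin(5) + '0'
tobin(5) = tobin(2) + '1'
tobin(2) = tobin(1) + '0'
tobin(1) = '1'  (base case)
Concatenating: '1' + '0' + '1' + '0' + '1' + '1' + '1' + '0' + '0' + '0' + '0' + '1' + '1' = '1010111000011'

1010111000011


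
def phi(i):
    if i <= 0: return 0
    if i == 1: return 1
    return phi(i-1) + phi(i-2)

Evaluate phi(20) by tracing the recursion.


Computing phi(20) bottom-up:
phi(0) = 0
phi(1) = 1
phi(2) = phi(1) + phi(0) = 1 + 0 = 1
phi(3) = phi(2) + phi(1) = 1 + 1 = 2
phi(4) = phi(3) + phi(2) = 2 + 1 = 3
phi(5) = phi(4) + phi(3) = 3 + 2 = 5
phi(6) = phi(5) + phi(4) = 5 + 3 = 8
phi(7) = phi(6) + phi(5) = 8 + 5 = 13
phi(8) = phi(7) + phi(6) = 13 + 8 = 21
phi(9) = phi(8) + phi(7) = 21 + 13 = 34
phi(10) = phi(9) + phi(8) = 34 + 21 = 55
phi(11) = phi(10) + phi(9) = 55 + 34 = 89
phi(12) = phi(11) + phi(10) = 89 + 55 = 144
phi(13) = phi(12) + phi(11) = 144 + 89 = 233
phi(14) = phi(13) + phi(12) = 233 + 144 = 377
phi(15) = phi(14) + phi(13) = 377 + 233 = 610
phi(16) = phi(15) + phi(14) = 610 + 377 = 987
phi(17) = phi(16) + phi(15) = 987 + 610 = 1597
phi(18) = phi(17) + phi(16) = 1597 + 987 = 2584
phi(19) = phi(18) + phi(17) = 2584 + 1597 = 4181
phi(20) = phi(19) + phi(18) = 4181 + 2584 = 6765

6765


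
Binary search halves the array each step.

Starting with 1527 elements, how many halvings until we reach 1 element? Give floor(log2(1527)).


1527 / 2 = 763
763 / 2 = 381
381 / 2 = 190
190 / 2 = 95
95 / 2 = 47
47 / 2 = 23
23 / 2 = 11
11 / 2 = 5
5 / 2 = 2
2 / 2 = 1
Reached 1 after 10 halvings

10


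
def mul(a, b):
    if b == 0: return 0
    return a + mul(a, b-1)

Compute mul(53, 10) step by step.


mul(53, 10) = 53 + mul(53, 9)
mul(53, 9) = 53 + mul(53, 8)
mul(53, 8) = 53 + mul(53, 7)
mul(53, 7) = 53 + mul(53, 6)
mul(53, 6) = 53 + mul(53, 5)
mul(53, 5) = 53 + mul(53, 4)
mul(53, 4) = 53 + mul(53, 3)
mul(53, 3) = 53 + mul(53, 2)
mul(53, 2) = 53 + mul(53, 1)
mul(53, 1) = 53 + mul(53, 0)
mul(53, 0) = 0  (base case)
Total: 53 + 53 + 53 + 53 + 53 + 53 + 53 + 53 + 53 + 53 + 0 = 530

530


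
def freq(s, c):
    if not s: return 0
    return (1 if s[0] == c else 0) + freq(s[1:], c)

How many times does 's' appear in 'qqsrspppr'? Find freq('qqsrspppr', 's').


s[0]='q' != 's' -> 0
s[0]='q' != 's' -> 0
s[0]='s' == 's' -> 1
s[0]='r' != 's' -> 0
s[0]='s' == 's' -> 1
s[0]='p' != 's' -> 0
s[0]='p' != 's' -> 0
s[0]='p' != 's' -> 0
s[0]='r' != 's' -> 0
Sum: 0 + 0 + 1 + 0 + 1 + 0 + 0 + 0 + 0 = 2

2


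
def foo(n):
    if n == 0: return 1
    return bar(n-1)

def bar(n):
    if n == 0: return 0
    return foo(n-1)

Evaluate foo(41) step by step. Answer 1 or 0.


foo(41) = bar(40)
bar(40) = foo(39)
foo(39) = bar(38)
bar(38) = foo(37)
foo(37) = bar(36)
bar(36) = foo(35)
foo(35) = bar(34)
bar(34) = foo(33)
foo(33) = bar(32)
bar(32) = foo(31)
foo(31) = bar(30)
bar(30) = foo(29)
foo(29) = bar(28)
bar(28) = foo(27)
foo(27) = bar(26)
bar(26) = foo(25)
foo(25) = bar(24)
bar(24) = foo(23)
foo(23) = bar(22)
bar(22) = foo(21)
foo(21) = bar(20)
bar(20) = foo(19)
foo(19) = bar(18)
bar(18) = foo(17)
foo(17) = bar(16)
bar(16) = foo(15)
foo(15) = bar(14)
bar(14) = foo(13)
foo(13) = bar(12)
bar(12) = foo(11)
foo(11) = bar(10)
bar(10) = foo(9)
foo(9) = bar(8)
bar(8) = foo(7)
foo(7) = bar(6)
bar(6) = foo(5)
foo(5) = bar(4)
bar(4) = foo(3)
foo(3) = bar(2)
bar(2) = foo(1)
foo(1) = bar(0)
bar(0) = 0  (base case)
Result: 0

0


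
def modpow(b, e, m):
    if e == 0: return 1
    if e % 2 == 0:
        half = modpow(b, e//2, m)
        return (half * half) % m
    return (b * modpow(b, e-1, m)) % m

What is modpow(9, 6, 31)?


modpow(9, 6, 31): e is even, compute modpow(9, 3, 31)
  modpow(9, 3, 31): e is odd, compute modpow(9, 2, 31)
    modpow(9, 2, 31): e is even, compute modpow(9, 1, 31)
      modpow(9, 1, 31): e is odd, compute modpow(9, 0, 31)
        modpow(9, 0, 31) = 1
      (9 * 1) % 31 = 9
    half=9, (9*9) % 31 = 19
  (9 * 19) % 31 = 16
half=16, (16*16) % 31 = 8

8


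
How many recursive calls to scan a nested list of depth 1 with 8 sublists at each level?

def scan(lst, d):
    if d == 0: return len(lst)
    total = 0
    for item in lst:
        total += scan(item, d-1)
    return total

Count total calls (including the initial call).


At depth 0 (root): 1 call
At depth 1: each of 1 parents calls scan on 8 children = 8 calls
Total: 1 + 8 = 9

9


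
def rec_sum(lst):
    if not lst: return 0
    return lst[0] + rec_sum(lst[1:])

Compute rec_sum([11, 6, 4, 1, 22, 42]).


rec_sum([11, 6, 4, 1, 22, 42]) = 11 + rec_sum([6, 4, 1, 22, 42])
rec_sum([6, 4, 1, 22, 42]) = 6 + rec_sum([4, 1, 22, 42])
rec_sum([4, 1, 22, 42]) = 4 + rec_sum([1, 22, 42])
rec_sum([1, 22, 42]) = 1 + rec_sum([22, 42])
rec_sum([22, 42]) = 22 + rec_sum([42])
rec_sum([42]) = 42 + rec_sum([])
rec_sum([]) = 0  (base case)
Total: 11 + 6 + 4 + 1 + 22 + 42 + 0 = 86

86


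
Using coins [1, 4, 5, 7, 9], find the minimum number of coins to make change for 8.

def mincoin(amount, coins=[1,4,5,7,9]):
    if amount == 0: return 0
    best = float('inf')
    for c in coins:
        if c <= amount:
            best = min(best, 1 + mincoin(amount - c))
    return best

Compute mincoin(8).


Building up with DP:
mincoin(0) = 0
mincoin(1) = min(1+mincoin(0)=1+0=1) = 1
mincoin(2) = min(1+mincoin(1)=1+1=2) = 2
mincoin(3) = min(1+mincoin(2)=1+2=3) = 3
mincoin(4) = min(1+mincoin(3)=1+3=4, 1+mincoin(0)=1+0=1) = 1
mincoin(5) = min(1+mincoin(4)=1+1=2, 1+mincoin(1)=1+1=2, 1+mincoin(0)=1+0=1) = 1
mincoin(6) = min(1+mincoin(5)=1+1=2, 1+mincoin(2)=1+2=3, 1+mincoin(1)=1+1=2) = 2
mincoin(7) = min(1+mincoin(6)=1+2=3, 1+mincoin(3)=1+3=4, 1+mincoin(2)=1+2=3, 1+mincoin(0)=1+0=1) = 1
mincoin(8) = min(1+mincoin(7)=1+1=2, 1+mincoin(4)=1+1=2, 1+mincoin(3)=1+3=4, 1+mincoin(1)=1+1=2) = 2

2


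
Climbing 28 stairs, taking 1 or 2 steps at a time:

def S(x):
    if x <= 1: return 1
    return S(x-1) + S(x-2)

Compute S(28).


Building up from base cases:
S(0) = 1
S(1) = 1
S(2) = S(1) + S(0) = 1 + 1 = 2
S(3) = S(2) + S(1) = 2 + 1 = 3
S(4) = S(3) + S(2) = 3 + 2 = 5
S(5) = S(4) + S(3) = 5 + 3 = 8
S(6) = S(5) + S(4) = 8 + 5 = 13
S(7) = S(6) + S(5) = 13 + 8 = 21
S(8) = S(7) + S(6) = 21 + 13 = 34
S(9) = S(8) + S(7) = 34 + 21 = 55
S(10) = S(9) + S(8) = 55 + 34 = 89
S(11) = S(10) + S(9) = 89 + 55 = 144
S(12) = S(11) + S(10) = 144 + 89 = 233
S(13) = S(12) + S(11) = 233 + 144 = 377
S(14) = S(13) + S(12) = 377 + 233 = 610
S(15) = S(14) + S(13) = 610 + 377 = 987
S(16) = S(15) + S(14) = 987 + 610 = 1597
S(17) = S(16) + S(15) = 1597 + 987 = 2584
S(18) = S(17) + S(16) = 2584 + 1597 = 4181
S(19) = S(18) + S(17) = 4181 + 2584 = 6765
S(20) = S(19) + S(18) = 6765 + 4181 = 10946
S(21) = S(20) + S(19) = 10946 + 6765 = 17711
S(22) = S(21) + S(20) = 17711 + 10946 = 28657
S(23) = S(22) + S(21) = 28657 + 17711 = 46368
S(24) = S(23) + S(22) = 46368 + 28657 = 75025
S(25) = S(24) + S(23) = 75025 + 46368 = 121393
S(26) = S(25) + S(24) = 121393 + 75025 = 196418
S(27) = S(26) + S(25) = 196418 + 121393 = 317811
S(28) = S(27) + S(26) = 317811 + 196418 = 514229

514229


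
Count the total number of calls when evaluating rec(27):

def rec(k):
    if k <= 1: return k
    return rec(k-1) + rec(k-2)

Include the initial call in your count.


Let C(n) = total calls for rec(n)
C(0) = 1, C(1) = 1
C(2) = 1 + C(1) + C(0) = 1 + 1 + 1 = 3
C(3) = 1 + C(2) + C(1) = 1 + 3 + 1 = 5
C(4) = 1 + C(3) + C(2) = 1 + 5 + 3 = 9
C(5) = 1 + C(4) + C(3) = 1 + 9 + 5 = 15
C(6) = 1 + C(5) + C(4) = 1 + 15 + 9 = 25
C(7) = 1 + C(6) + C(5) = 1 + 25 + 15 = 41
C(8) = 1 + C(7) + C(6) = 1 + 41 + 25 = 67
C(9) = 1 + C(8) + C(7) = 1 + 67 + 41 = 109
C(10) = 1 + C(9) + C(8) = 1 + 109 + 67 = 177
C(11) = 1 + C(10) + C(9) = 1 + 177 + 109 = 287
C(12) = 1 + C(11) + C(10) = 1 + 287 + 177 = 465
C(13) = 1 + C(12) + C(11) = 1 + 465 + 287 = 753
C(14) = 1 + C(13) + C(12) = 1 + 753 + 465 = 1219
C(15) = 1 + C(14) + C(13) = 1 + 1219 + 753 = 1973
C(16) = 1 + C(15) + C(14) = 1 + 1973 + 1219 = 3193
C(17) = 1 + C(16) + C(15) = 1 + 3193 + 1973 = 5167
C(18) = 1 + C(17) + C(16) = 1 + 5167 + 3193 = 8361
C(19) = 1 + C(18) + C(17) = 1 + 8361 + 5167 = 13529
C(20) = 1 + C(19) + C(18) = 1 + 13529 + 8361 = 21891
C(21) = 1 + C(20) + C(19) = 1 + 21891 + 13529 = 35421
C(22) = 1 + C(21) + C(20) = 1 + 35421 + 21891 = 57313
C(23) = 1 + C(22) + C(21) = 1 + 57313 + 35421 = 92735
C(24) = 1 + C(23) + C(22) = 1 + 92735 + 57313 = 150049
C(25) = 1 + C(24) + C(23) = 1 + 150049 + 92735 = 242785
C(26) = 1 + C(25) + C(24) = 1 + 242785 + 150049 = 392835
C(27) = 1 + C(26) + C(25) = 1 + 392835 + 242785 = 635621

635621


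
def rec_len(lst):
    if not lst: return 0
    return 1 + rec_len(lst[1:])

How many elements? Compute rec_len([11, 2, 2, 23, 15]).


rec_len([11, 2, 2, 23, 15]) = 1 + rec_len([2, 2, 23, 15])
rec_len([2, 2, 23, 15]) = 1 + rec_len([2, 23, 15])
rec_len([2, 23, 15]) = 1 + rec_len([23, 15])
rec_len([23, 15]) = 1 + rec_len([15])
rec_len([15]) = 1 + rec_len([])
rec_len([]) = 0  (base case)
Unwinding: 1 + 1 + 1 + 1 + 1 + 0 = 5

5


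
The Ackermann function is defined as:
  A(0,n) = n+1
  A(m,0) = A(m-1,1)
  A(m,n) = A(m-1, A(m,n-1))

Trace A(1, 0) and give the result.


A(1, 0) = A(0, 1)
  A(0, 1) = 2
Result: A(1, 0) = 2

2


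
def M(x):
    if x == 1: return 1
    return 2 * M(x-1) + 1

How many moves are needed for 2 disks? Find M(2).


M(2) = 2 * M(1) + 1
M(1) = 1  (base case)
M(2) = 2 * 1 + 1 = 3

3


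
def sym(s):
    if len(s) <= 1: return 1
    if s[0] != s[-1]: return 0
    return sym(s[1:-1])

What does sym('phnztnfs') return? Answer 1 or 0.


sym('phnztnfs'): s[0]='p' != s[-1]='s' -> return 0
Result: 0 (not a palindrome)

0


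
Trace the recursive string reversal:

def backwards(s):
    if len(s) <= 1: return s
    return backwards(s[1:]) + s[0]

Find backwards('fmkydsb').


backwards('fmkydsb') = backwards('mkydsb') + 'f'
backwards('mkydsb') = backwards('kydsb') + 'm'
backwards('kydsb') = backwards('ydsb') + 'k'
backwards('ydsb') = backwards('dsb') + 'y'
backwards('dsb') = backwards('sb') + 'd'
backwards('sb') = backwards('b') + 's'
backwards('b') = 'b'  (base case)
Concatenating: 'b' + 's' + 'd' + 'y' + 'k' + 'm' + 'f' = 'bsdykmf'

bsdykmf


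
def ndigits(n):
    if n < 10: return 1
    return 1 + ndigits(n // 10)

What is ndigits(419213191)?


ndigits(419213191) = 1 + ndigits(41921319)
ndigits(41921319) = 1 + ndigits(4192131)
ndigits(4192131) = 1 + ndigits(419213)
ndigits(419213) = 1 + ndigits(41921)
ndigits(41921) = 1 + ndigits(4192)
ndigits(4192) = 1 + ndigits(419)
ndigits(419) = 1 + ndigits(41)
ndigits(41) = 1 + ndigits(4)
ndigits(4) = 1  (base case: 4 < 10)
Unwinding: 1 + 1 + 1 + 1 + 1 + 1 + 1 + 1 + 1 = 9

9


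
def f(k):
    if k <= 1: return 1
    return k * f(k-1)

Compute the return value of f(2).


f(2)
= 2 * f(1)
= 2 * 1
= 2

2


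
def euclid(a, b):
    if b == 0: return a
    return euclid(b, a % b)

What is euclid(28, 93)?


euclid(28, 93) = euclid(93, 28)
euclid(93, 28) = euclid(28, 9)
euclid(28, 9) = euclid(9, 1)
euclid(9, 1) = euclid(1, 0)
euclid(1, 0) = 1  (base case)

1


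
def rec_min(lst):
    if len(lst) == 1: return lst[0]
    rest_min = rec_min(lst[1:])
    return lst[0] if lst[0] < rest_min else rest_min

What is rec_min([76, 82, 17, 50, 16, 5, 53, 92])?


rec_min([76, 82, 17, 50, 16, 5, 53, 92]): compare 76 with rec_min([82, 17, 50, 16, 5, 53, 92])
rec_min([82, 17, 50, 16, 5, 53, 92]): compare 82 with rec_min([17, 50, 16, 5, 53, 92])
rec_min([17, 50, 16, 5, 53, 92]): compare 17 with rec_min([50, 16, 5, 53, 92])
rec_min([50, 16, 5, 53, 92]): compare 50 with rec_min([16, 5, 53, 92])
rec_min([16, 5, 53, 92]): compare 16 with rec_min([5, 53, 92])
rec_min([5, 53, 92]): compare 5 with rec_min([53, 92])
rec_min([53, 92]): compare 53 with rec_min([92])
rec_min([92]) = 92  (base case)
Compare 53 with 92 -> 53
Compare 5 with 53 -> 5
Compare 16 with 5 -> 5
Compare 50 with 5 -> 5
Compare 17 with 5 -> 5
Compare 82 with 5 -> 5
Compare 76 with 5 -> 5

5


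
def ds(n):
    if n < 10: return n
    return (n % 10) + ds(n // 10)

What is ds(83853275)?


ds(83853275) = 5 + ds(8385327)
ds(8385327) = 7 + ds(838532)
ds(838532) = 2 + ds(83853)
ds(83853) = 3 + ds(8385)
ds(8385) = 5 + ds(838)
ds(838) = 8 + ds(83)
ds(83) = 3 + ds(8)
ds(8) = 8  (base case)
Total: 5 + 7 + 2 + 3 + 5 + 8 + 3 + 8 = 41

41


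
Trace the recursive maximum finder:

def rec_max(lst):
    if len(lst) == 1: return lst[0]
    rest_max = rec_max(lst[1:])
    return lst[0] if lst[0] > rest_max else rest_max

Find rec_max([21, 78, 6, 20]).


rec_max([21, 78, 6, 20]): compare 21 with rec_max([78, 6, 20])
rec_max([78, 6, 20]): compare 78 with rec_max([6, 20])
rec_max([6, 20]): compare 6 with rec_max([20])
rec_max([20]) = 20  (base case)
Compare 6 with 20 -> 20
Compare 78 with 20 -> 78
Compare 21 with 78 -> 78

78


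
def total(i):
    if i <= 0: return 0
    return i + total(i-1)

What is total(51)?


total(51)
= 51 + 50 + 49 + 48 + 47 + 46 + 45 + 44 + 43 + 42 + 41 + 40 + 39 + 38 + 37 + 36 + 35 + 34 + 33 + 32 + 31 + 30 + 29 + 28 + 27 + 26 + 25 + 24 + 23 + 22 + 21 + 20 + 19 + 18 + 17 + 16 + 15 + 14 + 13 + 12 + 11 + 10 + 9 + 8 + 7 + 6 + 5 + 4 + 3 + 2 + 1 + total(0)
= 51 + 50 + 49 + 48 + 47 + 46 + 45 + 44 + 43 + 42 + 41 + 40 + 39 + 38 + 37 + 36 + 35 + 34 + 33 + 32 + 31 + 30 + 29 + 28 + 27 + 26 + 25 + 24 + 23 + 22 + 21 + 20 + 19 + 18 + 17 + 16 + 15 + 14 + 13 + 12 + 11 + 10 + 9 + 8 + 7 + 6 + 5 + 4 + 3 + 2 + 1 + 0
= 1326

1326


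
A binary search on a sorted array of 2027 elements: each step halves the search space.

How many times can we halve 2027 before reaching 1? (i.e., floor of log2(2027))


2027 / 2 = 1013
1013 / 2 = 506
506 / 2 = 253
253 / 2 = 126
126 / 2 = 63
63 / 2 = 31
31 / 2 = 15
15 / 2 = 7
7 / 2 = 3
3 / 2 = 1
Reached 1 after 10 halvings

10


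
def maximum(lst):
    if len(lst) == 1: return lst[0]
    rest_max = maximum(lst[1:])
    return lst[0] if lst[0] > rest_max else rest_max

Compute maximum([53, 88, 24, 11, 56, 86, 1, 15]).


maximum([53, 88, 24, 11, 56, 86, 1, 15]): compare 53 with maximum([88, 24, 11, 56, 86, 1, 15])
maximum([88, 24, 11, 56, 86, 1, 15]): compare 88 with maximum([24, 11, 56, 86, 1, 15])
maximum([24, 11, 56, 86, 1, 15]): compare 24 with maximum([11, 56, 86, 1, 15])
maximum([11, 56, 86, 1, 15]): compare 11 with maximum([56, 86, 1, 15])
maximum([56, 86, 1, 15]): compare 56 with maximum([86, 1, 15])
maximum([86, 1, 15]): compare 86 with maximum([1, 15])
maximum([1, 15]): compare 1 with maximum([15])
maximum([15]) = 15  (base case)
Compare 1 with 15 -> 15
Compare 86 with 15 -> 86
Compare 56 with 86 -> 86
Compare 11 with 86 -> 86
Compare 24 with 86 -> 86
Compare 88 with 86 -> 88
Compare 53 with 88 -> 88

88


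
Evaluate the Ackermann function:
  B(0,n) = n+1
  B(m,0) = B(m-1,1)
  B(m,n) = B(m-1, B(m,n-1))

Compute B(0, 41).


B(0, 41) = 42
Result: B(0, 41) = 42

42


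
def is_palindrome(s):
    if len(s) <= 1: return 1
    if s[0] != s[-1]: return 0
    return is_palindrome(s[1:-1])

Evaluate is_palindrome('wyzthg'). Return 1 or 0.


is_palindrome('wyzthg'): s[0]='w' != s[-1]='g' -> return 0
Result: 0 (not a palindrome)

0


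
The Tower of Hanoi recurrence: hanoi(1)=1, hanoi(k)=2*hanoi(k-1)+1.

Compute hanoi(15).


hanoi(15) = 2 * hanoi(14) + 1
hanoi(14) = 2 * hanoi(13) + 1
hanoi(13) = 2 * hanoi(12) + 1
hanoi(12) = 2 * hanoi(11) + 1
hanoi(11) = 2 * hanoi(10) + 1
hanoi(10) = 2 * hanoi(9) + 1
hanoi(9) = 2 * hanoi(8) + 1
hanoi(8) = 2 * hanoi(7) + 1
hanoi(7) = 2 * hanoi(6) + 1
hanoi(6) = 2 * hanoi(5) + 1
hanoi(5) = 2 * hanoi(4) + 1
hanoi(4) = 2 * hanoi(3) + 1
hanoi(3) = 2 * hanoi(2) + 1
hanoi(2) = 2 * hanoi(1) + 1
hanoi(1) = 1  (base case)
hanoi(2) = 2 * 1 + 1 = 3
hanoi(3) = 2 * 3 + 1 = 7
hanoi(4) = 2 * 7 + 1 = 15
hanoi(5) = 2 * 15 + 1 = 31
hanoi(6) = 2 * 31 + 1 = 63
hanoi(7) = 2 * 63 + 1 = 127
hanoi(8) = 2 * 127 + 1 = 255
hanoi(9) = 2 * 255 + 1 = 511
hanoi(10) = 2 * 511 + 1 = 1023
hanoi(11) = 2 * 1023 + 1 = 2047
hanoi(12) = 2 * 2047 + 1 = 4095
hanoi(13) = 2 * 4095 + 1 = 8191
hanoi(14) = 2 * 8191 + 1 = 16383
hanoi(15) = 2 * 16383 + 1 = 32767

32767


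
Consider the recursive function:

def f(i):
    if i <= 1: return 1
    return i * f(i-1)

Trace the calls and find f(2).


f(2)
= 2 * f(1)
= 2 * 1
= 2

2


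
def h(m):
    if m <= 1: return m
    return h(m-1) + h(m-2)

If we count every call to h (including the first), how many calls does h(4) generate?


Let C(n) = total calls for h(n)
C(0) = 1, C(1) = 1
C(2) = 1 + C(1) + C(0) = 1 + 1 + 1 = 3
C(3) = 1 + C(2) + C(1) = 1 + 3 + 1 = 5
C(4) = 1 + C(3) + C(2) = 1 + 5 + 3 = 9

9


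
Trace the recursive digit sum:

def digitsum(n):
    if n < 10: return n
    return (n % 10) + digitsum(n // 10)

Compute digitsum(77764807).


digitsum(77764807) = 7 + digitsum(7776480)
digitsum(7776480) = 0 + digitsum(777648)
digitsum(777648) = 8 + digitsum(77764)
digitsum(77764) = 4 + digitsum(7776)
digitsum(7776) = 6 + digitsum(777)
digitsum(777) = 7 + digitsum(77)
digitsum(77) = 7 + digitsum(7)
digitsum(7) = 7  (base case)
Total: 7 + 0 + 8 + 4 + 6 + 7 + 7 + 7 = 46

46


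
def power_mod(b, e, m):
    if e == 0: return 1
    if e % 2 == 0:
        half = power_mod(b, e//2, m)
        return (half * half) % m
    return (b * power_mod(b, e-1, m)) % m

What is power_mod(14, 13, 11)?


power_mod(14, 13, 11): e is odd, compute power_mod(14, 12, 11)
  power_mod(14, 12, 11): e is even, compute power_mod(14, 6, 11)
    power_mod(14, 6, 11): e is even, compute power_mod(14, 3, 11)
      power_mod(14, 3, 11): e is odd, compute power_mod(14, 2, 11)
        power_mod(14, 2, 11): e is even, compute power_mod(14, 1, 11)
          power_mod(14, 1, 11): e is odd, compute power_mod(14, 0, 11)
          power_mod(14, 0, 11) = 1
          (14 * 1) % 11 = 3
        half=3, (3*3) % 11 = 9
      (14 * 9) % 11 = 5
    half=5, (5*5) % 11 = 3
  half=3, (3*3) % 11 = 9
(14 * 9) % 11 = 5

5


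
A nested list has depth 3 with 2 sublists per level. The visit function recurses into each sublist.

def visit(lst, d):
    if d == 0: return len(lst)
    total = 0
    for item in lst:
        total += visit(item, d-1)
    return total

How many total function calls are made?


At depth 0 (root): 1 call
At depth 1: each of 1 parents calls visit on 2 children = 2 calls
At depth 2: each of 2 parents calls visit on 2 children = 4 calls
At depth 3: each of 4 parents calls visit on 2 children = 8 calls
Total: 1 + 2 + 4 + 8 = 15

15


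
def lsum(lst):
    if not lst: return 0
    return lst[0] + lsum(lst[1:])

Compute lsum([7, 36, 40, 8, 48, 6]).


lsum([7, 36, 40, 8, 48, 6]) = 7 + lsum([36, 40, 8, 48, 6])
lsum([36, 40, 8, 48, 6]) = 36 + lsum([40, 8, 48, 6])
lsum([40, 8, 48, 6]) = 40 + lsum([8, 48, 6])
lsum([8, 48, 6]) = 8 + lsum([48, 6])
lsum([48, 6]) = 48 + lsum([6])
lsum([6]) = 6 + lsum([])
lsum([]) = 0  (base case)
Total: 7 + 36 + 40 + 8 + 48 + 6 + 0 = 145

145


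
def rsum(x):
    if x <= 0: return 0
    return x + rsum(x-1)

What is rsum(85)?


rsum(85)
= 85 + 84 + 83 + 82 + 81 + 80 + 79 + 78 + 77 + 76 + 75 + 74 + 73 + 72 + 71 + 70 + 69 + 68 + 67 + 66 + 65 + 64 + 63 + 62 + 61 + 60 + 59 + 58 + 57 + 56 + 55 + 54 + 53 + 52 + 51 + 50 + 49 + 48 + 47 + 46 + 45 + 44 + 43 + 42 + 41 + 40 + 39 + 38 + 37 + 36 + 35 + 34 + 33 + 32 + 31 + 30 + 29 + 28 + 27 + 26 + 25 + 24 + 23 + 22 + 21 + 20 + 19 + 18 + 17 + 16 + 15 + 14 + 13 + 12 + 11 + 10 + 9 + 8 + 7 + 6 + 5 + 4 + 3 + 2 + 1 + rsum(0)
= 85 + 84 + 83 + 82 + 81 + 80 + 79 + 78 + 77 + 76 + 75 + 74 + 73 + 72 + 71 + 70 + 69 + 68 + 67 + 66 + 65 + 64 + 63 + 62 + 61 + 60 + 59 + 58 + 57 + 56 + 55 + 54 + 53 + 52 + 51 + 50 + 49 + 48 + 47 + 46 + 45 + 44 + 43 + 42 + 41 + 40 + 39 + 38 + 37 + 36 + 35 + 34 + 33 + 32 + 31 + 30 + 29 + 28 + 27 + 26 + 25 + 24 + 23 + 22 + 21 + 20 + 19 + 18 + 17 + 16 + 15 + 14 + 13 + 12 + 11 + 10 + 9 + 8 + 7 + 6 + 5 + 4 + 3 + 2 + 1 + 0
= 3655

3655


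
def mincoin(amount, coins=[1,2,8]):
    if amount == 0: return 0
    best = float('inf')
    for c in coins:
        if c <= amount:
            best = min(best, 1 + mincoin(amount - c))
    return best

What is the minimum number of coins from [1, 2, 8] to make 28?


Building up with DP:
mincoin(0) = 0
mincoin(1) = min(1+mincoin(0)=1+0=1) = 1
mincoin(2) = min(1+mincoin(1)=1+1=2, 1+mincoin(0)=1+0=1) = 1
mincoin(3) = min(1+mincoin(2)=1+1=2, 1+mincoin(1)=1+1=2) = 2
mincoin(4) = min(1+mincoin(3)=1+2=3, 1+mincoin(2)=1+1=2) = 2
mincoin(5) = min(1+mincoin(4)=1+2=3, 1+mincoin(3)=1+2=3) = 3
mincoin(6) = min(1+mincoin(5)=1+3=4, 1+mincoin(4)=1+2=3) = 3
mincoin(7) = min(1+mincoin(6)=1+3=4, 1+mincoin(5)=1+3=4) = 4
mincoin(8) = min(1+mincoin(7)=1+4=5, 1+mincoin(6)=1+3=4, 1+mincoin(0)=1+0=1) = 1
mincoin(9) = min(1+mincoin(8)=1+1=2, 1+mincoin(7)=1+4=5, 1+mincoin(1)=1+1=2) = 2
mincoin(10) = min(1+mincoin(9)=1+2=3, 1+mincoin(8)=1+1=2, 1+mincoin(2)=1+1=2) = 2
mincoin(11) = min(1+mincoin(10)=1+2=3, 1+mincoin(9)=1+2=3, 1+mincoin(3)=1+2=3) = 3
mincoin(12) = min(1+mincoin(11)=1+3=4, 1+mincoin(10)=1+2=3, 1+mincoin(4)=1+2=3) = 3
mincoin(13) = min(1+mincoin(12)=1+3=4, 1+mincoin(11)=1+3=4, 1+mincoin(5)=1+3=4) = 4
mincoin(14) = min(1+mincoin(13)=1+4=5, 1+mincoin(12)=1+3=4, 1+mincoin(6)=1+3=4) = 4
mincoin(15) = min(1+mincoin(14)=1+4=5, 1+mincoin(13)=1+4=5, 1+mincoin(7)=1+4=5) = 5
mincoin(16) = min(1+mincoin(15)=1+5=6, 1+mincoin(14)=1+4=5, 1+mincoin(8)=1+1=2) = 2
mincoin(17) = min(1+mincoin(16)=1+2=3, 1+mincoin(15)=1+5=6, 1+mincoin(9)=1+2=3) = 3
mincoin(18) = min(1+mincoin(17)=1+3=4, 1+mincoin(16)=1+2=3, 1+mincoin(10)=1+2=3) = 3
mincoin(19) = min(1+mincoin(18)=1+3=4, 1+mincoin(17)=1+3=4, 1+mincoin(11)=1+3=4) = 4
mincoin(20) = min(1+mincoin(19)=1+4=5, 1+mincoin(18)=1+3=4, 1+mincoin(12)=1+3=4) = 4
mincoin(21) = min(1+mincoin(20)=1+4=5, 1+mincoin(19)=1+4=5, 1+mincoin(13)=1+4=5) = 5
mincoin(22) = min(1+mincoin(21)=1+5=6, 1+mincoin(20)=1+4=5, 1+mincoin(14)=1+4=5) = 5
mincoin(23) = min(1+mincoin(22)=1+5=6, 1+mincoin(21)=1+5=6, 1+mincoin(15)=1+5=6) = 6
mincoin(24) = min(1+mincoin(23)=1+6=7, 1+mincoin(22)=1+5=6, 1+mincoin(16)=1+2=3) = 3
mincoin(25) = min(1+mincoin(24)=1+3=4, 1+mincoin(23)=1+6=7, 1+mincoin(17)=1+3=4) = 4
mincoin(26) = min(1+mincoin(25)=1+4=5, 1+mincoin(24)=1+3=4, 1+mincoin(18)=1+3=4) = 4
mincoin(27) = min(1+mincoin(26)=1+4=5, 1+mincoin(25)=1+4=5, 1+mincoin(19)=1+4=5) = 5
mincoin(28) = min(1+mincoin(27)=1+5=6, 1+mincoin(26)=1+4=5, 1+mincoin(20)=1+4=5) = 5

5


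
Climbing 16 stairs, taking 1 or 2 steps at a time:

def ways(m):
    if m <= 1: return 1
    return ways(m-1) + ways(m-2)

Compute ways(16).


Building up from base cases:
ways(0) = 1
ways(1) = 1
ways(2) = ways(1) + ways(0) = 1 + 1 = 2
ways(3) = ways(2) + ways(1) = 2 + 1 = 3
ways(4) = ways(3) + ways(2) = 3 + 2 = 5
ways(5) = ways(4) + ways(3) = 5 + 3 = 8
ways(6) = ways(5) + ways(4) = 8 + 5 = 13
ways(7) = ways(6) + ways(5) = 13 + 8 = 21
ways(8) = ways(7) + ways(6) = 21 + 13 = 34
ways(9) = ways(8) + ways(7) = 34 + 21 = 55
ways(10) = ways(9) + ways(8) = 55 + 34 = 89
ways(11) = ways(10) + ways(9) = 89 + 55 = 144
ways(12) = ways(11) + ways(10) = 144 + 89 = 233
ways(13) = ways(12) + ways(11) = 233 + 144 = 377
ways(14) = ways(13) + ways(12) = 377 + 233 = 610
ways(15) = ways(14) + ways(13) = 610 + 377 = 987
ways(16) = ways(15) + ways(14) = 987 + 610 = 1597

1597


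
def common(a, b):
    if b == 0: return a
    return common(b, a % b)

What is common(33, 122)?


common(33, 122) = common(122, 33)
common(122, 33) = common(33, 23)
common(33, 23) = common(23, 10)
common(23, 10) = common(10, 3)
common(10, 3) = common(3, 1)
common(3, 1) = common(1, 0)
common(1, 0) = 1  (base case)

1


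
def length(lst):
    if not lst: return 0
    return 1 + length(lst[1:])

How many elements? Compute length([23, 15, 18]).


length([23, 15, 18]) = 1 + length([15, 18])
length([15, 18]) = 1 + length([18])
length([18]) = 1 + length([])
length([]) = 0  (base case)
Unwinding: 1 + 1 + 1 + 0 = 3

3


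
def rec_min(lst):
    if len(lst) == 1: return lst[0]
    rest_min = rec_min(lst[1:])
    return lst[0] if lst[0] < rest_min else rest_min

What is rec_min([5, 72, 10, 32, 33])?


rec_min([5, 72, 10, 32, 33]): compare 5 with rec_min([72, 10, 32, 33])
rec_min([72, 10, 32, 33]): compare 72 with rec_min([10, 32, 33])
rec_min([10, 32, 33]): compare 10 with rec_min([32, 33])
rec_min([32, 33]): compare 32 with rec_min([33])
rec_min([33]) = 33  (base case)
Compare 32 with 33 -> 32
Compare 10 with 32 -> 10
Compare 72 with 10 -> 10
Compare 5 with 10 -> 5

5


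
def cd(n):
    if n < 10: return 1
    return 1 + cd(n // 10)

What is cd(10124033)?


cd(10124033) = 1 + cd(1012403)
cd(1012403) = 1 + cd(101240)
cd(101240) = 1 + cd(10124)
cd(10124) = 1 + cd(1012)
cd(1012) = 1 + cd(101)
cd(101) = 1 + cd(10)
cd(10) = 1 + cd(1)
cd(1) = 1  (base case: 1 < 10)
Unwinding: 1 + 1 + 1 + 1 + 1 + 1 + 1 + 1 = 8

8


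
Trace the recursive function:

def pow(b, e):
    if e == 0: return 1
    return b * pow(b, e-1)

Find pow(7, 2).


pow(7, 2)
= 7 * pow(7, 1)
= 7 * 7 * pow(7, 0)
= 7 * 7 * 1
= 49

49


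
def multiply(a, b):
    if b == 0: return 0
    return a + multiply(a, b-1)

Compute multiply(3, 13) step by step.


multiply(3, 13) = 3 + multiply(3, 12)
multiply(3, 12) = 3 + multiply(3, 11)
multiply(3, 11) = 3 + multiply(3, 10)
multiply(3, 10) = 3 + multiply(3, 9)
multiply(3, 9) = 3 + multiply(3, 8)
multiply(3, 8) = 3 + multiply(3, 7)
multiply(3, 7) = 3 + multiply(3, 6)
multiply(3, 6) = 3 + multiply(3, 5)
multiply(3, 5) = 3 + multiply(3, 4)
multiply(3, 4) = 3 + multiply(3, 3)
multiply(3, 3) = 3 + multiply(3, 2)
multiply(3, 2) = 3 + multiply(3, 1)
multiply(3, 1) = 3 + multiply(3, 0)
multiply(3, 0) = 0  (base case)
Total: 3 + 3 + 3 + 3 + 3 + 3 + 3 + 3 + 3 + 3 + 3 + 3 + 3 + 0 = 39

39


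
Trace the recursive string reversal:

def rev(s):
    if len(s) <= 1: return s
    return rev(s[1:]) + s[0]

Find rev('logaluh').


rev('logaluh') = rev('ogaluh') + 'l'
rev('ogaluh') = rev('galuh') + 'o'
rev('galuh') = rev('aluh') + 'g'
rev('aluh') = rev('luh') + 'a'
rev('luh') = rev('uh') + 'l'
rev('uh') = rev('h') + 'u'
rev('h') = 'h'  (base case)
Concatenating: 'h' + 'u' + 'l' + 'a' + 'g' + 'o' + 'l' = 'hulagol'

hulagol


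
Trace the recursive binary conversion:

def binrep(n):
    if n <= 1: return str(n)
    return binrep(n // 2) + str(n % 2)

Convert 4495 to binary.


binrep(4495) = binrep(2247) + '1'
binrep(2247) = binrep(1123) + '1'
binrep(1123) = binrep(561) + '1'
binrep(561) = binrep(280) + '1'
binrep(280) = binrep(140) + '0'
binrep(140) = binrep(70) + '0'
binrep(70) = binrep(35) + '0'
binrep(35) = binrep(17) + '1'
binrep(17) = binrep(8) + '1'
binrep(8) = binrep(4) + '0'
binrep(4) = binrep(2) + '0'
binrep(2) = binrep(1) + '0'
binrep(1) = '1'  (base case)
Concatenating: '1' + '0' + '0' + '0' + '1' + '1' + '0' + '0' + '0' + '1' + '1' + '1' + '1' = '1000110001111'

1000110001111


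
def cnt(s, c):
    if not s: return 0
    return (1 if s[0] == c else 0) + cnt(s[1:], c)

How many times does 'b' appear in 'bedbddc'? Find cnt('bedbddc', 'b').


s[0]='b' == 'b' -> 1
s[0]='e' != 'b' -> 0
s[0]='d' != 'b' -> 0
s[0]='b' == 'b' -> 1
s[0]='d' != 'b' -> 0
s[0]='d' != 'b' -> 0
s[0]='c' != 'b' -> 0
Sum: 1 + 0 + 0 + 1 + 0 + 0 + 0 = 2

2


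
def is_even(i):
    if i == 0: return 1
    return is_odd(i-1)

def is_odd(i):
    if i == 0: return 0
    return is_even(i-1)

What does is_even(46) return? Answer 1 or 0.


is_even(46) = is_odd(45)
is_odd(45) = is_even(44)
is_even(44) = is_odd(43)
is_odd(43) = is_even(42)
is_even(42) = is_odd(41)
is_odd(41) = is_even(40)
is_even(40) = is_odd(39)
is_odd(39) = is_even(38)
is_even(38) = is_odd(37)
is_odd(37) = is_even(36)
is_even(36) = is_odd(35)
is_odd(35) = is_even(34)
is_even(34) = is_odd(33)
is_odd(33) = is_even(32)
is_even(32) = is_odd(31)
is_odd(31) = is_even(30)
is_even(30) = is_odd(29)
is_odd(29) = is_even(28)
is_even(28) = is_odd(27)
is_odd(27) = is_even(26)
is_even(26) = is_odd(25)
is_odd(25) = is_even(24)
is_even(24) = is_odd(23)
is_odd(23) = is_even(22)
is_even(22) = is_odd(21)
is_odd(21) = is_even(20)
is_even(20) = is_odd(19)
is_odd(19) = is_even(18)
is_even(18) = is_odd(17)
is_odd(17) = is_even(16)
is_even(16) = is_odd(15)
is_odd(15) = is_even(14)
is_even(14) = is_odd(13)
is_odd(13) = is_even(12)
is_even(12) = is_odd(11)
is_odd(11) = is_even(10)
is_even(10) = is_odd(9)
is_odd(9) = is_even(8)
is_even(8) = is_odd(7)
is_odd(7) = is_even(6)
is_even(6) = is_odd(5)
is_odd(5) = is_even(4)
is_even(4) = is_odd(3)
is_odd(3) = is_even(2)
is_even(2) = is_odd(1)
is_odd(1) = is_even(0)
is_even(0) = 1  (base case)
Result: 1

1


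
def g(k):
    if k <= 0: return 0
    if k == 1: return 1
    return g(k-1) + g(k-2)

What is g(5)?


Computing g(5) bottom-up:
g(0) = 0
g(1) = 1
g(2) = g(1) + g(0) = 1 + 0 = 1
g(3) = g(2) + g(1) = 1 + 1 = 2
g(4) = g(3) + g(2) = 2 + 1 = 3
g(5) = g(4) + g(3) = 3 + 2 = 5

5


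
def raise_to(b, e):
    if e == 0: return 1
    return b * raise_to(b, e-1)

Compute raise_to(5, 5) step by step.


raise_to(5, 5)
= 5 * raise_to(5, 4)
= 5 * 5 * raise_to(5, 3)
= 5 * 5 * 5 * raise_to(5, 2)
= 5 * 5 * 5 * 5 * raise_to(5, 1)
= 5 * 5 * 5 * 5 * 5 * raise_to(5, 0)
= 5 * 5 * 5 * 5 * 5 * 1
= 3125

3125


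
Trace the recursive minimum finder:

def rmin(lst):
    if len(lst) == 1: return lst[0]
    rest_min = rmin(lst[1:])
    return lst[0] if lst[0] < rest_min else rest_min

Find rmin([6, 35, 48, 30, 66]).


rmin([6, 35, 48, 30, 66]): compare 6 with rmin([35, 48, 30, 66])
rmin([35, 48, 30, 66]): compare 35 with rmin([48, 30, 66])
rmin([48, 30, 66]): compare 48 with rmin([30, 66])
rmin([30, 66]): compare 30 with rmin([66])
rmin([66]) = 66  (base case)
Compare 30 with 66 -> 30
Compare 48 with 30 -> 30
Compare 35 with 30 -> 30
Compare 6 with 30 -> 6

6


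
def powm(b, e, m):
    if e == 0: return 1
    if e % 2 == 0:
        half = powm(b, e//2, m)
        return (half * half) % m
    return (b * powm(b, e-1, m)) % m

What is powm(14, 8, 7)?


powm(14, 8, 7): e is even, compute powm(14, 4, 7)
  powm(14, 4, 7): e is even, compute powm(14, 2, 7)
    powm(14, 2, 7): e is even, compute powm(14, 1, 7)
      powm(14, 1, 7): e is odd, compute powm(14, 0, 7)
        powm(14, 0, 7) = 1
      (14 * 1) % 7 = 0
    half=0, (0*0) % 7 = 0
  half=0, (0*0) % 7 = 0
half=0, (0*0) % 7 = 0

0


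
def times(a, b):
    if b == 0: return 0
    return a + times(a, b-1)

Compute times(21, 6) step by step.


times(21, 6) = 21 + times(21, 5)
times(21, 5) = 21 + times(21, 4)
times(21, 4) = 21 + times(21, 3)
times(21, 3) = 21 + times(21, 2)
times(21, 2) = 21 + times(21, 1)
times(21, 1) = 21 + times(21, 0)
times(21, 0) = 0  (base case)
Total: 21 + 21 + 21 + 21 + 21 + 21 + 0 = 126

126


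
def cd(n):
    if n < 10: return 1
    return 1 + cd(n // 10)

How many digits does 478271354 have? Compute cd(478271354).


cd(478271354) = 1 + cd(47827135)
cd(47827135) = 1 + cd(4782713)
cd(4782713) = 1 + cd(478271)
cd(478271) = 1 + cd(47827)
cd(47827) = 1 + cd(4782)
cd(4782) = 1 + cd(478)
cd(478) = 1 + cd(47)
cd(47) = 1 + cd(4)
cd(4) = 1  (base case: 4 < 10)
Unwinding: 1 + 1 + 1 + 1 + 1 + 1 + 1 + 1 + 1 = 9

9


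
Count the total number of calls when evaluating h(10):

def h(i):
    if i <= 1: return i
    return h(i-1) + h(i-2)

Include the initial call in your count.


Let C(n) = total calls for h(n)
C(0) = 1, C(1) = 1
C(2) = 1 + C(1) + C(0) = 1 + 1 + 1 = 3
C(3) = 1 + C(2) + C(1) = 1 + 3 + 1 = 5
C(4) = 1 + C(3) + C(2) = 1 + 5 + 3 = 9
C(5) = 1 + C(4) + C(3) = 1 + 9 + 5 = 15
C(6) = 1 + C(5) + C(4) = 1 + 15 + 9 = 25
C(7) = 1 + C(6) + C(5) = 1 + 25 + 15 = 41
C(8) = 1 + C(7) + C(6) = 1 + 41 + 25 = 67
C(9) = 1 + C(8) + C(7) = 1 + 67 + 41 = 109
C(10) = 1 + C(9) + C(8) = 1 + 109 + 67 = 177

177


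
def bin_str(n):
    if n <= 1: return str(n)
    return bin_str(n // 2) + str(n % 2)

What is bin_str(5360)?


bin_str(5360) = bin_str(2680) + '0'
bin_str(2680) = bin_str(1340) + '0'
bin_str(1340) = bin_str(670) + '0'
bin_str(670) = bin_str(335) + '0'
bin_str(335) = bin_str(167) + '1'
bin_str(167) = bin_str(83) + '1'
bin_str(83) = bin_str(41) + '1'
bin_str(41) = bin_str(20) + '1'
bin_str(20) = bin_str(10) + '0'
bin_str(10) = bin_str(5) + '0'
bin_str(5) = bin_str(2) + '1'
bin_str(2) = bin_str(1) + '0'
bin_str(1) = '1'  (base case)
Concatenating: '1' + '0' + '1' + '0' + '0' + '1' + '1' + '1' + '1' + '0' + '0' + '0' + '0' = '1010011110000'

1010011110000
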